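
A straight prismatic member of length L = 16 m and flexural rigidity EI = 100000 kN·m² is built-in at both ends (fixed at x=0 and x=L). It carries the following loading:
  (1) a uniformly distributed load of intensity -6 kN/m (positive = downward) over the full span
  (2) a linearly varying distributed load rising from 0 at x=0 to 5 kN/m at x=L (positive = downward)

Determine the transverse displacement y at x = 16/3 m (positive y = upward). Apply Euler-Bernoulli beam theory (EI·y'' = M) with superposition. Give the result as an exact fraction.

Load 1 — uniform load w=-6 kN/m over full span:
  y_1 = -wx²(L-x)²/(24EI) = -(-6)·(16/3)²·(16-(16/3))²/(24·100000) = 2048/253125 m
Load 2 — triangular load w₀=5 kN/m (0→w₀ over full span):
  y_2 = -w₀x²(L-x)²(x+2L)/(120LEI) = -5·(16/3)²·(16-(16/3))²·((16/3)+2·16)/(120·16·100000) = -7168/2278125 m
Superposition: y = Σ y_i = 11264/2278125 m ≈ 0.004944 m

y(16/3) = 11264/2278125 m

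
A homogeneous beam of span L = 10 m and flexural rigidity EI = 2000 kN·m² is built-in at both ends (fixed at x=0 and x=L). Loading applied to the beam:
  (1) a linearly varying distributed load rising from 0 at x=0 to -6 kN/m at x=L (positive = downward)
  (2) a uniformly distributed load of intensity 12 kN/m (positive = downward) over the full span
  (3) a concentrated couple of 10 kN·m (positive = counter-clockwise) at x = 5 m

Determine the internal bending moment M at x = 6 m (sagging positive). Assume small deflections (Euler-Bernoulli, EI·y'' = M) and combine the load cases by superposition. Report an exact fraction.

M(6) = 281/10 kN·m

Load 1 — triangular load w₀=-6 kN/m (0→w₀ over full span):
  M_1 = 3w₀Lx/20 - w₀L²/30 - w₀x³/(6L) = 3·(-6)·10·6/20 - (-6)·10²/30 - (-6)·6³/(6·10) = -62/5 kN·m
Load 2 — uniform load w=12 kN/m over full span:
  M_2 = wLx/2 - wL²/12 - wx²/2 = 12·10·6/2 - 12·10²/12 - 12·6²/2 = 44 kN·m
Load 3 — applied couple M₀=10 kN·m at a=5 m (b=L-a=5):
  M_3 = R_Ax - M_A - M₀  [x>a] with R_A=3/2, M_A=5/2 = (3/2)·6 - (5/2) - 10 = -7/2 kN·m
Superposition: M = Σ M_i = 281/10 kN·m ≈ 28.100000 kN·m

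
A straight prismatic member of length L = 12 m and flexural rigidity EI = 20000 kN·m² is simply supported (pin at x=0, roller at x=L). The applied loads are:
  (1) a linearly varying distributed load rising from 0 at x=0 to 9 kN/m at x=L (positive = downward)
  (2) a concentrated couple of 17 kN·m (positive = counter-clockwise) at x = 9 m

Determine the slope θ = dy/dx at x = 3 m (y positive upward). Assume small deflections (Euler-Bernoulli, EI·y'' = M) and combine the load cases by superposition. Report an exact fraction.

θ(3) = -39229/3200000 rad

Load 1 — triangular load w₀=9 kN/m (0→w₀ over full span):
  θ_1 = -w₀(7L⁴-30L²x²+15x⁴)/(360LEI) = -9·(7·12⁴-30·12²·3²+15·3⁴)/(360·12·20000) = -35829/3200000 rad
Load 2 — applied couple M₀=17 kN·m at a=9 m (b=L-a=3):
  θ_2 = (M₀x²/(2L)+C₁)/EI  [x≤a] with C₁=M₀(3b²-L²)/(6L)=-221/8 = (17·3²/(2·12)+(-221/8))/20000 = -17/16000 rad
Superposition: θ = Σ θ_i = -39229/3200000 rad ≈ -0.012259 rad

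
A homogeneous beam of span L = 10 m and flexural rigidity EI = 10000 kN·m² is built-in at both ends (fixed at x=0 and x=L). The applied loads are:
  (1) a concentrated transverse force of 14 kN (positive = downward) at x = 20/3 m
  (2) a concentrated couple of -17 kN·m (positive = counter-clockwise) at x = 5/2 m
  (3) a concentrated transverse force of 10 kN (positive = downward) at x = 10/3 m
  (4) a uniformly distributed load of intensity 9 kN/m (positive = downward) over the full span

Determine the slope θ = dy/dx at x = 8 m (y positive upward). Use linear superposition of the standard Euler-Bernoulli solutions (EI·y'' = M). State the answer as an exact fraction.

Load 1 — point force P=14 kN at a=20/3 m (b=L-a=10/3):
  θ_1 = Pa²(L-x)(2bL-(3b+a)(L-x))/(2L³EI)  [x>a] = 14·(20/3)²·(10-8)·(2·(10/3)·10-(3·(10/3)+(20/3))·(10-8))/(2·10³·10000) = 7/3375 rad
Load 2 — applied couple M₀=-17 kN·m at a=5/2 m (b=L-a=15/2):
  θ_2 = (R_Ax²/2 - M_Ax - M₀(x-a))/EI  [x>a] with R_A=-153/80, M_A=51/16 = ((-153/80)·8²/2 - (51/16)·8 - (-17)·(8-(5/2)))/10000 = 17/25000 rad
Load 3 — point force P=10 kN at a=10/3 m (b=L-a=20/3):
  θ_3 = Pa²(L-x)(2bL-(3b+a)(L-x))/(2L³EI)  [x>a] = 10·(10/3)²·(10-8)·(2·(20/3)·10-(3·(20/3)+(10/3))·(10-8))/(2·10³·10000) = 13/13500 rad
Load 4 — uniform load w=9 kN/m over full span:
  θ_4 = -wx(L-x)(L-2x)/(12EI) = -9·8·(10-8)·(10-2·8)/(12·10000) = 9/1250 rad
Superposition: θ = Σ θ_i = 7369/675000 rad ≈ 0.010917 rad

θ(8) = 7369/675000 rad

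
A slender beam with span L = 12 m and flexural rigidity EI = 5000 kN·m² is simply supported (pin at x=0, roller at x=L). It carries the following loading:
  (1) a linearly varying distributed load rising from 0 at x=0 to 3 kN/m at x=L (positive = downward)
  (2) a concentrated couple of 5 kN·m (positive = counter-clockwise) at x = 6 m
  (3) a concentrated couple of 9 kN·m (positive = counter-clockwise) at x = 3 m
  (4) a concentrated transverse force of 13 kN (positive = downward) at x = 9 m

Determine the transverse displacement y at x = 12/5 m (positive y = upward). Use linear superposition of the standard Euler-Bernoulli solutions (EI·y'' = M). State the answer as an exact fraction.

y(12/5) = -5779467/78125000 m

Load 1 — triangular load w₀=3 kN/m (0→w₀ over full span):
  y_1 = -w₀x(7L⁴-10L²x²+3x⁴)/(360LEI) = -3·(12/5)·(7·12⁴-10·12²·(12/5)²+3·(12/5)⁴)/(360·12·5000) = -445824/9765625 m
Load 2 — applied couple M₀=5 kN·m at a=6 m (b=L-a=6):
  y_2 = (M₀x³/(6L)+C₁x)/EI  [x≤a] with C₁=M₀(3b²-L²)/(6L)=-5/2 = (5·(12/5)³/(6·12)+(-5/2)·(12/5))/5000 = -63/62500 m
Load 3 — applied couple M₀=9 kN·m at a=3 m (b=L-a=9):
  y_3 = (M₀x³/(6L)+C₁x)/EI  [x≤a] with C₁=M₀(3b²-L²)/(6L)=99/8 = (9·(12/5)³/(6·12)+(99/8)·(12/5))/5000 = 7857/1250000 m
Load 4 — point force P=13 kN at a=9 m (b=L-a=3):
  y_4 = -Pbx(L²-b²-x²)/(6LEI)  [x≤a] = -13·3·(12/5)·(12²-3²-(12/5)²)/(6·12·5000) = -42003/1250000 m
Superposition: y = Σ y_i = -5779467/78125000 m ≈ -0.073977 m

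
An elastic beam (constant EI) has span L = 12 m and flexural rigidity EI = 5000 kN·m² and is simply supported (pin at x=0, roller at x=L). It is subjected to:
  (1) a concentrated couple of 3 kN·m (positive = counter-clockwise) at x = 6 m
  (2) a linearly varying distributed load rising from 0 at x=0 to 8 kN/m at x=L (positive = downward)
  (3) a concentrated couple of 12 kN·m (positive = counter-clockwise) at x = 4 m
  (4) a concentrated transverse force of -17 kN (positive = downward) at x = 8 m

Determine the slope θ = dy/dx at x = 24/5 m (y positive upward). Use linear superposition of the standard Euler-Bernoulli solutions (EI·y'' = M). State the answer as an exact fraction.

Load 1 — applied couple M₀=3 kN·m at a=6 m (b=L-a=6):
  θ_1 = (M₀x²/(2L)+C₁)/EI  [x≤a] with C₁=M₀(3b²-L²)/(6L)=-3/2 = (3·(24/5)²/(2·12)+(-3/2))/5000 = 69/250000 rad
Load 2 — triangular load w₀=8 kN/m (0→w₀ over full span):
  θ_2 = -w₀(7L⁴-30L²x²+15x⁴)/(360LEI) = -8·(7·12⁴-30·12²·(24/5)²+15·(24/5)⁴)/(360·12·5000) = -7752/390625 rad
Load 3 — applied couple M₀=12 kN·m at a=4 m (b=L-a=8):
  θ_3 = (M₀x²/(2L)-M₀(x-a)+C₁)/EI  [x>a] with C₁=M₀(3b²-L²)/(6L)=8 = (12·(24/5)²/(2·12)-12·((24/5)-4)+8)/5000 = 31/15625 rad
Load 4 — point force P=-17 kN at a=8 m (b=L-a=4):
  θ_4 = -Pb(L²-b²-3x²)/(6LEI)  [x≤a] = -(-17)·4·(12²-4²-3·(24/5)²)/(6·12·5000) = 1564/140625 rad
Superposition: θ = Σ θ_i = -363563/56250000 rad ≈ -0.006463 rad

θ(24/5) = -363563/56250000 rad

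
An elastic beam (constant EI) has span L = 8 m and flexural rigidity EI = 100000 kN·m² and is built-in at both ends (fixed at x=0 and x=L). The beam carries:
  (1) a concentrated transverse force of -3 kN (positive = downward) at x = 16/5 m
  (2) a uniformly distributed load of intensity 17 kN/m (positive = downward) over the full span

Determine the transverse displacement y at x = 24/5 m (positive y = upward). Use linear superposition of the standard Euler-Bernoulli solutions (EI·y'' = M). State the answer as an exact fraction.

Load 1 — point force P=-3 kN at a=16/5 m (b=L-a=24/5):
  y_1 = -Pa²(L-x)²(3bL-(3b+a)(L-x))/(6L³EI)  [x>a] = -(-3)·(16/5)²·(8-(24/5))²·(3·(24/5)·8-(3·(24/5)+(16/5))·(8-(24/5)))/(6·8³·100000) = 2944/48828125 m
Load 2 — uniform load w=17 kN/m over full span:
  y_2 = -wx²(L-x)²/(24EI) = -17·(24/5)²·(8-(24/5))²/(24·100000) = -3264/1953125 m
Superposition: y = Σ y_i = -78656/48828125 m ≈ -0.001611 m

y(24/5) = -78656/48828125 m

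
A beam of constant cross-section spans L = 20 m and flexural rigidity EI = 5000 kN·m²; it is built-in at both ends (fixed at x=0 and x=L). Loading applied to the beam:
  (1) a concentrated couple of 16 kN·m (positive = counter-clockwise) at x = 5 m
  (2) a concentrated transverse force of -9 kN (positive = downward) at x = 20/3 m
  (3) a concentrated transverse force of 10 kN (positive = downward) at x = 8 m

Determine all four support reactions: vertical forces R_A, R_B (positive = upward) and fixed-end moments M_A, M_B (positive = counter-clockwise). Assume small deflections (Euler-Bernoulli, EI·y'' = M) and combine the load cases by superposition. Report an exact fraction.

Load 1 — applied couple M₀=16 kN·m at a=5 m (b=L-a=15):
  R_A = 6M₀ab/L³ = 6·16·5·15/20³ = 9/10 kN
  M_A = M₀b(2a-b)/L² = 16·15·(2·5-15)/20² = -3 kN·m
  R_B = -6M₀ab/L³ = -6·16·5·15/20³ = -9/10 kN
  M_B = M₀a(2b-a)/L² = 16·5·(2·15-5)/20² = 5 kN·m
Load 2 — point force P=-9 kN at a=20/3 m (b=L-a=40/3):
  R_A = Pb²(3a+b)/L³ = (-9)·(40/3)²·(3·(20/3)+(40/3))/20³ = -20/3 kN
  M_A = Pab²/L² = (-9)·(20/3)·(40/3)²/20² = -80/3 kN·m
  R_B = Pa²(a+3b)/L³ = (-9)·(20/3)²·((20/3)+3·(40/3))/20³ = -7/3 kN
  M_B = -Pa²b/L² = -(-9)·(20/3)²·(40/3)/20² = 40/3 kN·m
Load 3 — point force P=10 kN at a=8 m (b=L-a=12):
  R_A = Pb²(3a+b)/L³ = 10·12²·(3·8+12)/20³ = 162/25 kN
  M_A = Pab²/L² = 10·8·12²/20² = 144/5 kN·m
  R_B = Pa²(a+3b)/L³ = 10·8²·(8+3·12)/20³ = 88/25 kN
  M_B = -Pa²b/L² = -10·8²·12/20² = -96/5 kN·m
Superposition: R_A = 107/150 kN, M_A = -13/15 kN·m, R_B = 43/150 kN, M_B = -13/15 kN·m

R_A = 107/150 kN, M_A = -13/15 kN·m, R_B = 43/150 kN, M_B = -13/15 kN·m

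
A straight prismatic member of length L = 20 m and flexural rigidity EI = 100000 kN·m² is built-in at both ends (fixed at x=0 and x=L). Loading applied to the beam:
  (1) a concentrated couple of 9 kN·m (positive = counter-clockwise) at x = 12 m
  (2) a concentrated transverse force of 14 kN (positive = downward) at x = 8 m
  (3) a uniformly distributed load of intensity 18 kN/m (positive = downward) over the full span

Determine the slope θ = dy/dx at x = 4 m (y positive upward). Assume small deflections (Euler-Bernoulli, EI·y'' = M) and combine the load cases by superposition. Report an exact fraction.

Load 1 — applied couple M₀=9 kN·m at a=12 m (b=L-a=8):
  θ_1 = (R_Ax²/2 - M_Ax)/EI  [x≤a] with R_A=81/125, M_A=72/25 = ((81/125)·4²/2 - (72/25)·4)/100000 = -99/1562500 rad
Load 2 — point force P=14 kN at a=8 m (b=L-a=12):
  θ_2 = -Pb²x(2aL-(3a+b)x)/(2L³EI)  [x≤a] = -14·12²·4·(2·8·20-(3·8+12)·4)/(2·20³·100000) = -693/781250 rad
Load 3 — uniform load w=18 kN/m over full span:
  θ_3 = -wx(L-x)(L-2x)/(12EI) = -18·4·(20-4)·(20-2·4)/(12·100000) = -36/3125 rad
Superposition: θ = Σ θ_i = -3897/312500 rad ≈ -0.012470 rad

θ(4) = -3897/312500 rad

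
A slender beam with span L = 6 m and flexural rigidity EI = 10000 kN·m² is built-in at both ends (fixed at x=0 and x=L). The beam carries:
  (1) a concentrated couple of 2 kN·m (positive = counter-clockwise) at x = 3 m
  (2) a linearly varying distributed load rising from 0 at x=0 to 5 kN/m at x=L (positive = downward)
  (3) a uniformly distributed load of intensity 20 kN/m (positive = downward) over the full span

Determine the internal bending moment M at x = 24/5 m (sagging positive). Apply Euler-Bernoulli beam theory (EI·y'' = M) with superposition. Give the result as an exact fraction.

Load 1 — applied couple M₀=2 kN·m at a=3 m (b=L-a=3):
  M_1 = R_Ax - M_A - M₀  [x>a] with R_A=1/2, M_A=1/2 = (1/2)·(24/5) - (1/2) - 2 = -1/10 kN·m
Load 2 — triangular load w₀=5 kN/m (0→w₀ over full span):
  M_2 = 3w₀Lx/20 - w₀L²/30 - w₀x³/(6L) = 3·5·6·(24/5)/20 - 5·6²/30 - 5·(24/5)³/(6·6) = 6/25 kN·m
Load 3 — uniform load w=20 kN/m over full span:
  M_3 = wLx/2 - wL²/12 - wx²/2 = 20·6·(24/5)/2 - 20·6²/12 - 20·(24/5)²/2 = -12/5 kN·m
Superposition: M = Σ M_i = -113/50 kN·m ≈ -2.260000 kN·m

M(24/5) = -113/50 kN·m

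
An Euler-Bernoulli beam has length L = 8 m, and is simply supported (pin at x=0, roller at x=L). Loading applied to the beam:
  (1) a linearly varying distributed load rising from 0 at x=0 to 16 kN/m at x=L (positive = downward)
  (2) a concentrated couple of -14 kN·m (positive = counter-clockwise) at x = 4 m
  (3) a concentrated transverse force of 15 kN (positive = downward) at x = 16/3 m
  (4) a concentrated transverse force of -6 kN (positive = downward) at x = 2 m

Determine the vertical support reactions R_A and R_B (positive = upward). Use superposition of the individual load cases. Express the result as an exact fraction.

Load 1 — triangular load w₀=16 kN/m (0→w₀ over full span):
  R_A = w₀L/6 = 16·8/6 = 64/3 kN
  R_B = w₀L/3 = 16·8/3 = 128/3 kN
Load 2 — applied couple M₀=-14 kN·m at a=4 m (b=L-a=4):
  R_A = M₀/L = (-14)/8 = -7/4 kN
  R_B = -M₀/L = -(-14)/8 = 7/4 kN
Load 3 — point force P=15 kN at a=16/3 m (b=L-a=8/3):
  R_A = Pb/L = 15·(8/3)/8 = 5 kN
  R_B = Pa/L = 15·(16/3)/8 = 10 kN
Load 4 — point force P=-6 kN at a=2 m (b=L-a=6):
  R_A = Pb/L = (-6)·6/8 = -9/2 kN
  R_B = Pa/L = (-6)·2/8 = -3/2 kN
Superposition: R_A = 241/12 kN, R_B = 635/12 kN

R_A = 241/12 kN, R_B = 635/12 kN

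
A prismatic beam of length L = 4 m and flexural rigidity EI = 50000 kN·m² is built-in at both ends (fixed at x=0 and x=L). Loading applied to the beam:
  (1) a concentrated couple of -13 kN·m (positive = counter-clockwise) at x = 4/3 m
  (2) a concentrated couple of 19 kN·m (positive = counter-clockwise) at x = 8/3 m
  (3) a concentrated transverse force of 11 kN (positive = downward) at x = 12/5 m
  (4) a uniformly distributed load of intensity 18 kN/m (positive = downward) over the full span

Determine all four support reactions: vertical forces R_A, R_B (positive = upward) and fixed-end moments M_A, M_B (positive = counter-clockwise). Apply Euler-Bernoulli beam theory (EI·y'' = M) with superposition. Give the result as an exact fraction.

Load 1 — applied couple M₀=-13 kN·m at a=4/3 m (b=L-a=8/3):
  R_A = 6M₀ab/L³ = 6·(-13)·(4/3)·(8/3)/4³ = -13/3 kN
  M_A = M₀b(2a-b)/L² = (-13)·(8/3)·(2·(4/3)-(8/3))/4² = 0 kN·m
  R_B = -6M₀ab/L³ = -6·(-13)·(4/3)·(8/3)/4³ = 13/3 kN
  M_B = M₀a(2b-a)/L² = (-13)·(4/3)·(2·(8/3)-(4/3))/4² = -13/3 kN·m
Load 2 — applied couple M₀=19 kN·m at a=8/3 m (b=L-a=4/3):
  R_A = 6M₀ab/L³ = 6·19·(8/3)·(4/3)/4³ = 19/3 kN
  M_A = M₀b(2a-b)/L² = 19·(4/3)·(2·(8/3)-(4/3))/4² = 19/3 kN·m
  R_B = -6M₀ab/L³ = -6·19·(8/3)·(4/3)/4³ = -19/3 kN
  M_B = M₀a(2b-a)/L² = 19·(8/3)·(2·(4/3)-(8/3))/4² = 0 kN·m
Load 3 — point force P=11 kN at a=12/5 m (b=L-a=8/5):
  R_A = Pb²(3a+b)/L³ = 11·(8/5)²·(3·(12/5)+(8/5))/4³ = 484/125 kN
  M_A = Pab²/L² = 11·(12/5)·(8/5)²/4² = 528/125 kN·m
  R_B = Pa²(a+3b)/L³ = 11·(12/5)²·((12/5)+3·(8/5))/4³ = 891/125 kN
  M_B = -Pa²b/L² = -11·(12/5)²·(8/5)/4² = -792/125 kN·m
Load 4 — uniform load w=18 kN/m over full span:
  R_A = wL/2 = 18·4/2 = 36 kN
  M_A = wL²/12 = 18·4²/12 = 24 kN·m
  R_B = wL/2 = 18·4/2 = 36 kN
  M_B = -wL²/12 = -18·4²/12 = -24 kN·m
Superposition: R_A = 5234/125 kN, M_A = 12959/375 kN·m, R_B = 5141/125 kN, M_B = -13001/375 kN·m

R_A = 5234/125 kN, M_A = 12959/375 kN·m, R_B = 5141/125 kN, M_B = -13001/375 kN·m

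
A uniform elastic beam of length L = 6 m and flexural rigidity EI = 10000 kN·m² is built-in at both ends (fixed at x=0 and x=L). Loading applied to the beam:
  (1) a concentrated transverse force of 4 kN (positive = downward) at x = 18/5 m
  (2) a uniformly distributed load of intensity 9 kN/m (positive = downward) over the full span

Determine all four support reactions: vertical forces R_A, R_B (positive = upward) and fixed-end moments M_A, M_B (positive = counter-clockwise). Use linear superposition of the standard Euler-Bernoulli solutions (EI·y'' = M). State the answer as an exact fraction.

Load 1 — point force P=4 kN at a=18/5 m (b=L-a=12/5):
  R_A = Pb²(3a+b)/L³ = 4·(12/5)²·(3·(18/5)+(12/5))/6³ = 176/125 kN
  M_A = Pab²/L² = 4·(18/5)·(12/5)²/6² = 288/125 kN·m
  R_B = Pa²(a+3b)/L³ = 4·(18/5)²·((18/5)+3·(12/5))/6³ = 324/125 kN
  M_B = -Pa²b/L² = -4·(18/5)²·(12/5)/6² = -432/125 kN·m
Load 2 — uniform load w=9 kN/m over full span:
  R_A = wL/2 = 9·6/2 = 27 kN
  M_A = wL²/12 = 9·6²/12 = 27 kN·m
  R_B = wL/2 = 9·6/2 = 27 kN
  M_B = -wL²/12 = -9·6²/12 = -27 kN·m
Superposition: R_A = 3551/125 kN, M_A = 3663/125 kN·m, R_B = 3699/125 kN, M_B = -3807/125 kN·m

R_A = 3551/125 kN, M_A = 3663/125 kN·m, R_B = 3699/125 kN, M_B = -3807/125 kN·m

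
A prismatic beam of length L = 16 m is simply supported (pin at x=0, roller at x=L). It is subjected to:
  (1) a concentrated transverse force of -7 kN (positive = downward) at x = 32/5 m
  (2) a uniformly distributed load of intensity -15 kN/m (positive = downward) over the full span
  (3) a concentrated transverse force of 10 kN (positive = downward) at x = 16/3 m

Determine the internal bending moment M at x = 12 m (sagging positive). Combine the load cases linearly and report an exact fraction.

M(12) = -5368/15 kN·m

Load 1 — point force P=-7 kN at a=32/5 m (b=L-a=48/5):
  M_1 = Pa(L-x)/L  [x>a] = (-7)·(32/5)·(16-12)/16 = -56/5 kN·m
Load 2 — uniform load w=-15 kN/m over full span:
  M_2 = wx(L-x)/2 = (-15)·12·(16-12)/2 = -360 kN·m
Load 3 — point force P=10 kN at a=16/3 m (b=L-a=32/3):
  M_3 = Pa(L-x)/L  [x>a] = 10·(16/3)·(16-12)/16 = 40/3 kN·m
Superposition: M = Σ M_i = -5368/15 kN·m ≈ -357.866667 kN·m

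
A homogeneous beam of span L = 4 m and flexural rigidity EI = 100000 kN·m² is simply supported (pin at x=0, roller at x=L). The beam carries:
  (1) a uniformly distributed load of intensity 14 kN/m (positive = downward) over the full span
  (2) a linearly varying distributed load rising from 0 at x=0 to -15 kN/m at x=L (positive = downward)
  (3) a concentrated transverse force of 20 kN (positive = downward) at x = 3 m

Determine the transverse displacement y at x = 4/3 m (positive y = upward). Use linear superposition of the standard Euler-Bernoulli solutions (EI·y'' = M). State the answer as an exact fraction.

Load 1 — uniform load w=14 kN/m over full span:
  y_1 = -wx(L³-2Lx²+x³)/(24EI) = -14·(4/3)·(4³-2·4·(4/3)²+(4/3)³)/(24·100000) = -308/759375 m
Load 2 — triangular load w₀=-15 kN/m (0→w₀ over full span):
  y_2 = -w₀x(7L⁴-10L²x²+3x⁴)/(360LEI) = -(-15)·(4/3)·(7·4⁴-10·4²·(4/3)²+3·(4/3)⁴)/(360·4·100000) = 32/151875 m
Load 3 — point force P=20 kN at a=3 m (b=L-a=1):
  y_3 = -Pbx(L²-b²-x²)/(6LEI)  [x≤a] = -20·1·(4/3)·(4²-1²-(4/3)²)/(6·4·100000) = -119/810000 m
Superposition: y = Σ y_i = -4153/12150000 m ≈ -0.000342 m

y(4/3) = -4153/12150000 m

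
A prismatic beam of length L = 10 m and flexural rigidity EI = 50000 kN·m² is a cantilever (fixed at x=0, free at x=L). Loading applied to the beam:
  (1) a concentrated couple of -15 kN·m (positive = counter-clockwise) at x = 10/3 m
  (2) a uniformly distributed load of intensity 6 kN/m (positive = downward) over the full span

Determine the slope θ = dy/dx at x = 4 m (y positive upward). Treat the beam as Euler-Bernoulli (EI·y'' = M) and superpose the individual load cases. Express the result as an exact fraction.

Load 1 — applied couple M₀=-15 kN·m at a=10/3 m (b=L-a=20/3):
  θ_1 = M₀a/EI  [x>a] = (-15)·(10/3)/50000 = -1/1000 rad
Load 2 — uniform load w=6 kN/m over full span:
  θ_2 = -wx(x²-3Lx+3L²)/(6EI) = -6·4·(4²-3·10·4+3·10²)/(6·50000) = -49/3125 rad
Superposition: θ = Σ θ_i = -417/25000 rad ≈ -0.016680 rad

θ(4) = -417/25000 rad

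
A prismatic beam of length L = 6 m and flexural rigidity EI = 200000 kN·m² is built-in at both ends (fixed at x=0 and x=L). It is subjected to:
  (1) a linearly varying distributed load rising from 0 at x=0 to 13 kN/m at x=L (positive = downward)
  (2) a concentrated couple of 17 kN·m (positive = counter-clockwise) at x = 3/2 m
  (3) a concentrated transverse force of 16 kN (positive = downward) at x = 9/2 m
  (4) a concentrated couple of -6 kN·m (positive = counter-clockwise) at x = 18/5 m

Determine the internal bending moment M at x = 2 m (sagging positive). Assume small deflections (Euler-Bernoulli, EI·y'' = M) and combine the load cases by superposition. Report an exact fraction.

Load 1 — triangular load w₀=13 kN/m (0→w₀ over full span):
  M_1 = 3w₀Lx/20 - w₀L²/30 - w₀x³/(6L) = 3·13·6·2/20 - 13·6²/30 - 13·2³/(6·6) = 221/45 kN·m
Load 2 — applied couple M₀=17 kN·m at a=3/2 m (b=L-a=9/2):
  M_2 = R_Ax - M_A - M₀  [x>a] with R_A=51/16, M_A=-51/16 = (51/16)·2 - (-51/16) - 17 = -119/16 kN·m
Load 3 — point force P=16 kN at a=9/2 m (b=L-a=3/2):
  M_3 = Pb²(3a+b)x/L³ - Pab²/L²  [x≤a] = 16·(3/2)²·(3·(9/2)+(3/2))·2/6³ - 16·(9/2)·(3/2)²/6² = 1/2 kN·m
Load 4 — applied couple M₀=-6 kN·m at a=18/5 m (b=L-a=12/5):
  M_4 = R_Ax - M_A  [x≤a] with R_A=-36/25, M_A=-48/25 = (-36/25)·2 - (-48/25) = -24/25 kN·m
Superposition: M = Σ M_i = -10751/3600 kN·m ≈ -2.986389 kN·m

M(2) = -10751/3600 kN·m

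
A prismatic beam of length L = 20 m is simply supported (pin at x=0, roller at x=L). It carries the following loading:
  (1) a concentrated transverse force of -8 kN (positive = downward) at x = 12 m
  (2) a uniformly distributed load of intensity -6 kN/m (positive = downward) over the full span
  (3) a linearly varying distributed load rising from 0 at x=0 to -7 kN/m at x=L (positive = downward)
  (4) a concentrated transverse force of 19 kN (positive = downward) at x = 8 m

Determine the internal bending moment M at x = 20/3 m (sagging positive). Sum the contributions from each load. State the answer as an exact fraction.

Load 1 — point force P=-8 kN at a=12 m (b=L-a=8):
  M_1 = Pbx/L  [x≤a] = (-8)·8·(20/3)/20 = -64/3 kN·m
Load 2 — uniform load w=-6 kN/m over full span:
  M_2 = wx(L-x)/2 = (-6)·(20/3)·(20-(20/3))/2 = -800/3 kN·m
Load 3 — triangular load w₀=-7 kN/m (0→w₀ over full span):
  M_3 = w₀Lx/6 - w₀x³/(6L) = (-7)·20·(20/3)/6 - (-7)·(20/3)³/(6·20) = -11200/81 kN·m
Load 4 — point force P=19 kN at a=8 m (b=L-a=12):
  M_4 = Pbx/L  [x≤a] = 19·12·(20/3)/20 = 76 kN·m
Superposition: M = Σ M_i = -28372/81 kN·m ≈ -350.271605 kN·m

M(20/3) = -28372/81 kN·m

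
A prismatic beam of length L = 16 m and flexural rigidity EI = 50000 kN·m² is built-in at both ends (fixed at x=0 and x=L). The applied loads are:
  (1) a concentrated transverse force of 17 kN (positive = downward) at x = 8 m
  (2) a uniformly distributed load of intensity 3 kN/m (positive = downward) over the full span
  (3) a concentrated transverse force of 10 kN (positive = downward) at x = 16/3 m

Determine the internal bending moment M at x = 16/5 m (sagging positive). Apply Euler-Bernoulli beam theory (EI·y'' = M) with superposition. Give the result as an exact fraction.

Load 1 — point force P=17 kN at a=8 m (b=L-a=8):
  M_1 = Pb²(3a+b)x/L³ - Pab²/L²  [x≤a] = 17·8²·(3·8+8)·(16/5)/16³ - 17·8·8²/16² = -34/5 kN·m
Load 2 — uniform load w=3 kN/m over full span:
  M_2 = wLx/2 - wL²/12 - wx²/2 = 3·16·(16/5)/2 - 3·16²/12 - 3·(16/5)²/2 = -64/25 kN·m
Load 3 — point force P=10 kN at a=16/3 m (b=L-a=32/3):
  M_3 = Pb²(3a+b)x/L³ - Pab²/L²  [x≤a] = 10·(32/3)²·(3·(16/3)+(32/3))·(16/5)/16³ - 10·(16/3)·(32/3)²/16² = 0 kN·m
Superposition: M = Σ M_i = -234/25 kN·m ≈ -9.360000 kN·m

M(16/5) = -234/25 kN·m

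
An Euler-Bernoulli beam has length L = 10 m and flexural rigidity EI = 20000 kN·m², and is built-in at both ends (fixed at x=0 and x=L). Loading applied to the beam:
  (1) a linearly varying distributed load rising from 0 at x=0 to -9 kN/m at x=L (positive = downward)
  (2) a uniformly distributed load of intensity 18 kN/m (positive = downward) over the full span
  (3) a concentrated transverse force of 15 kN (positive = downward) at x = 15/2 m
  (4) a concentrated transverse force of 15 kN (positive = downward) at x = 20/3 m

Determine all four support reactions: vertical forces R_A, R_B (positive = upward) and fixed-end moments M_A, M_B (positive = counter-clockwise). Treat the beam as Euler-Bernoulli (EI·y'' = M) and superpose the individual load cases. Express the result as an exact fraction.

Load 1 — triangular load w₀=-9 kN/m (0→w₀ over full span):
  R_A = 3w₀L/20 = 3·(-9)·10/20 = -27/2 kN
  M_A = w₀L²/30 = (-9)·10²/30 = -30 kN·m
  R_B = 7w₀L/20 = 7·(-9)·10/20 = -63/2 kN
  M_B = -w₀L²/20 = -(-9)·10²/20 = 45 kN·m
Load 2 — uniform load w=18 kN/m over full span:
  R_A = wL/2 = 18·10/2 = 90 kN
  M_A = wL²/12 = 18·10²/12 = 150 kN·m
  R_B = wL/2 = 18·10/2 = 90 kN
  M_B = -wL²/12 = -18·10²/12 = -150 kN·m
Load 3 — point force P=15 kN at a=15/2 m (b=L-a=5/2):
  R_A = Pb²(3a+b)/L³ = 15·(5/2)²·(3·(15/2)+(5/2))/10³ = 75/32 kN
  M_A = Pab²/L² = 15·(15/2)·(5/2)²/10² = 225/32 kN·m
  R_B = Pa²(a+3b)/L³ = 15·(15/2)²·((15/2)+3·(5/2))/10³ = 405/32 kN
  M_B = -Pa²b/L² = -15·(15/2)²·(5/2)/10² = -675/32 kN·m
Load 4 — point force P=15 kN at a=20/3 m (b=L-a=10/3):
  R_A = Pb²(3a+b)/L³ = 15·(10/3)²·(3·(20/3)+(10/3))/10³ = 35/9 kN
  M_A = Pab²/L² = 15·(20/3)·(10/3)²/10² = 100/9 kN·m
  R_B = Pa²(a+3b)/L³ = 15·(20/3)²·((20/3)+3·(10/3))/10³ = 100/9 kN
  M_B = -Pa²b/L² = -15·(20/3)²·(10/3)/10² = -200/9 kN·m
Superposition: R_A = 23827/288 kN, M_A = 39785/288 kN·m, R_B = 23693/288 kN, M_B = -42715/288 kN·m

R_A = 23827/288 kN, M_A = 39785/288 kN·m, R_B = 23693/288 kN, M_B = -42715/288 kN·m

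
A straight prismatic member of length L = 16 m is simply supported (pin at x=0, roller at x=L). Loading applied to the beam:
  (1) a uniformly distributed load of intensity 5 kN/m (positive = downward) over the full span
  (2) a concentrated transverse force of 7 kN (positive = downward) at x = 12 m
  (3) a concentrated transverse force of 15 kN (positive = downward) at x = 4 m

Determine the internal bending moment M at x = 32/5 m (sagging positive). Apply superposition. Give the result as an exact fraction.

M(32/5) = 1004/5 kN·m

Load 1 — uniform load w=5 kN/m over full span:
  M_1 = wx(L-x)/2 = 5·(32/5)·(16-(32/5))/2 = 768/5 kN·m
Load 2 — point force P=7 kN at a=12 m (b=L-a=4):
  M_2 = Pbx/L  [x≤a] = 7·4·(32/5)/16 = 56/5 kN·m
Load 3 — point force P=15 kN at a=4 m (b=L-a=12):
  M_3 = Pa(L-x)/L  [x>a] = 15·4·(16-(32/5))/16 = 36 kN·m
Superposition: M = Σ M_i = 1004/5 kN·m ≈ 200.800000 kN·m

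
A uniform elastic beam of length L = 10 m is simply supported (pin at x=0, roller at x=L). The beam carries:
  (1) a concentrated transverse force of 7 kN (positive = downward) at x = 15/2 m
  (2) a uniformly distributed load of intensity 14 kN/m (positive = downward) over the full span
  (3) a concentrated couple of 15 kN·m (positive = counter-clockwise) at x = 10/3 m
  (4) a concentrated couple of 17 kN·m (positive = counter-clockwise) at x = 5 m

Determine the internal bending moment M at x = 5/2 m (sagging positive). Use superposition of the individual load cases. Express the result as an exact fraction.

M(5/2) = 1149/8 kN·m

Load 1 — point force P=7 kN at a=15/2 m (b=L-a=5/2):
  M_1 = Pbx/L  [x≤a] = 7·(5/2)·(5/2)/10 = 35/8 kN·m
Load 2 — uniform load w=14 kN/m over full span:
  M_2 = wx(L-x)/2 = 14·(5/2)·(10-(5/2))/2 = 525/4 kN·m
Load 3 — applied couple M₀=15 kN·m at a=10/3 m (b=L-a=20/3):
  M_3 = M₀x/L  [x≤a] = 15·(5/2)/10 = 15/4 kN·m
Load 4 — applied couple M₀=17 kN·m at a=5 m (b=L-a=5):
  M_4 = M₀x/L  [x≤a] = 17·(5/2)/10 = 17/4 kN·m
Superposition: M = Σ M_i = 1149/8 kN·m ≈ 143.625000 kN·m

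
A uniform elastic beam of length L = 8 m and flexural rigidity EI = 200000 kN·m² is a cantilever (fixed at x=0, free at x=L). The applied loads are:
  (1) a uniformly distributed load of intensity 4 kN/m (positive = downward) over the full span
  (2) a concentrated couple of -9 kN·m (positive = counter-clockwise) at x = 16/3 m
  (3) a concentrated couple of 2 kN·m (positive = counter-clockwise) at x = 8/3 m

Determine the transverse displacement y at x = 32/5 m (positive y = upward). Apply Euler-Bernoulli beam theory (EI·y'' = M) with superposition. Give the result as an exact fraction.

y(32/5) = -145471/17578125 m

Load 1 — uniform load w=4 kN/m over full span:
  y_1 = -wx²(x²-4Lx+6L²)/(24EI) = -4·(32/5)²·((32/5)²-4·8·(32/5)+6·8²)/(24·200000) = -44032/5859375 m
Load 2 — applied couple M₀=-9 kN·m at a=16/3 m (b=L-a=8/3):
  y_2 = M₀a(2x-a)/(2EI)  [x>a] = (-9)·(16/3)·(2·(32/5)-(16/3))/(2·200000) = -14/15625 m
Load 3 — applied couple M₀=2 kN·m at a=8/3 m (b=L-a=16/3):
  y_3 = M₀a(2x-a)/(2EI)  [x>a] = 2·(8/3)·(2·(32/5)-(8/3))/(2·200000) = 19/140625 m
Superposition: y = Σ y_i = -145471/17578125 m ≈ -0.008276 m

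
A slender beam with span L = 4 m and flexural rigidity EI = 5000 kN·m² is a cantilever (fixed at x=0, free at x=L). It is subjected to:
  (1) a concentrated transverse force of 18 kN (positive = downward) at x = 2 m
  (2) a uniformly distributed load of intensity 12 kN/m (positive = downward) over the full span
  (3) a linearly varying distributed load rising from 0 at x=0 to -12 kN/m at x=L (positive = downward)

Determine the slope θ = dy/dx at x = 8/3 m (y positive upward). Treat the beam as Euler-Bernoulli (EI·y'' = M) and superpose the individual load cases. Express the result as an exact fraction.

θ(8/3) = -1369/101250 rad

Load 1 — point force P=18 kN at a=2 m (b=L-a=2):
  θ_1 = -Pa²/(2EI)  [x>a] = -18·2²/(2·5000) = -9/1250 rad
Load 2 — uniform load w=12 kN/m over full span:
  θ_2 = -wx(x²-3Lx+3L²)/(6EI) = -12·(8/3)·((8/3)²-3·4·(8/3)+3·4²)/(6·5000) = -416/16875 rad
Load 3 — triangular load w₀=-12 kN/m (0→w₀ over full span):
  θ_3 = (w₀Lx²/4-w₀L²x/3-w₀x⁴/(24L))/EI = ((-12)·4·(8/3)²/4-(-12)·4²·(8/3)/3-(-12)·(8/3)⁴/(24·4))/5000 = 928/50625 rad
Superposition: θ = Σ θ_i = -1369/101250 rad ≈ -0.013521 rad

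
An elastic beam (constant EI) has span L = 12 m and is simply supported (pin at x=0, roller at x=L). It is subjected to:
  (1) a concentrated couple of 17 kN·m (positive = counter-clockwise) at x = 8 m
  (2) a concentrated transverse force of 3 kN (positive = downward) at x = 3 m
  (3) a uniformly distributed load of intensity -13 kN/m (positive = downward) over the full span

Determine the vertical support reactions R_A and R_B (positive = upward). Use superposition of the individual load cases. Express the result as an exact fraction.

R_A = -223/3 kN, R_B = -236/3 kN

Load 1 — applied couple M₀=17 kN·m at a=8 m (b=L-a=4):
  R_A = M₀/L = 17/12 kN
  R_B = -M₀/L = -17/12 kN
Load 2 — point force P=3 kN at a=3 m (b=L-a=9):
  R_A = Pb/L = 3·9/12 = 9/4 kN
  R_B = Pa/L = 3·3/12 = 3/4 kN
Load 3 — uniform load w=-13 kN/m over full span:
  R_A = wL/2 = (-13)·12/2 = -78 kN
  R_B = wL/2 = (-13)·12/2 = -78 kN
Superposition: R_A = -223/3 kN, R_B = -236/3 kN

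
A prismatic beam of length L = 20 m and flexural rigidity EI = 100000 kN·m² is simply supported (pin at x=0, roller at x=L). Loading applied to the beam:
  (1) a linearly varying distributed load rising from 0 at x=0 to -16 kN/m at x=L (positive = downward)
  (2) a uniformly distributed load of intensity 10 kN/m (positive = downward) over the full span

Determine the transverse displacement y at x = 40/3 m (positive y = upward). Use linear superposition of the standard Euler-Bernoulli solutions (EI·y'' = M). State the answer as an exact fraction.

y(40/3) = -116/3645 m

Load 1 — triangular load w₀=-16 kN/m (0→w₀ over full span):
  y_1 = -w₀x(7L⁴-10L²x²+3x⁴)/(360LEI) = -(-16)·(40/3)·(7·20⁴-10·20²·(40/3)²+3·(40/3)⁴)/(360·20·100000) = 544/3645 m
Load 2 — uniform load w=10 kN/m over full span:
  y_2 = -wx(L³-2Lx²+x³)/(24EI) = -10·(40/3)·(20³-2·20·(40/3)²+(40/3)³)/(24·100000) = -44/243 m
Superposition: y = Σ y_i = -116/3645 m ≈ -0.031824 m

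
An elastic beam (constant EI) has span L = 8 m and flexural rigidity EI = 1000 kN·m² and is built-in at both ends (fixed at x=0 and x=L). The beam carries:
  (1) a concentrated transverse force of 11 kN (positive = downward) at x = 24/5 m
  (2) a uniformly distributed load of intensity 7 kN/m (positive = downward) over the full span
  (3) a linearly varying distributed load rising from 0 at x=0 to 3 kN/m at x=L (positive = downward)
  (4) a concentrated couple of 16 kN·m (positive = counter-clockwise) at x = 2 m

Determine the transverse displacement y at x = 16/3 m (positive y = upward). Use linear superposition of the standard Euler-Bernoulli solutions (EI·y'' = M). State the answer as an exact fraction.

y(16/3) = -320236/3796875 m

Load 1 — point force P=11 kN at a=24/5 m (b=L-a=16/5):
  y_1 = -Pa²(L-x)²(3bL-(3b+a)(L-x))/(6L³EI)  [x>a] = -11·(24/5)²·(8-(16/3))²·(3·(16/5)·8-(3·(16/5)+(24/5))·(8-(16/3)))/(6·8³·1000) = -352/15625 m
Load 2 — uniform load w=7 kN/m over full span:
  y_2 = -wx²(L-x)²/(24EI) = -7·(16/3)²·(8-(16/3))²/(24·1000) = -1792/30375 m
Load 3 — triangular load w₀=3 kN/m (0→w₀ over full span):
  y_3 = -w₀x²(L-x)²(x+2L)/(120LEI) = -3·(16/3)²·(8-(16/3))²·((16/3)+2·8)/(120·8·1000) = -2048/151875 m
Load 4 — applied couple M₀=16 kN·m at a=2 m (b=L-a=6):
  y_4 = (R_Ax³/6 - M_Ax²/2 - M₀(x-a)²/2)/EI  [x>a] with R_A=9/4, M_A=-3 = ((9/4)·(16/3)³/6 - (-3)·(16/3)²/2 - 16·((16/3)-2)²/2)/1000 = 4/375 m
Superposition: y = Σ y_i = -320236/3796875 m ≈ -0.084342 m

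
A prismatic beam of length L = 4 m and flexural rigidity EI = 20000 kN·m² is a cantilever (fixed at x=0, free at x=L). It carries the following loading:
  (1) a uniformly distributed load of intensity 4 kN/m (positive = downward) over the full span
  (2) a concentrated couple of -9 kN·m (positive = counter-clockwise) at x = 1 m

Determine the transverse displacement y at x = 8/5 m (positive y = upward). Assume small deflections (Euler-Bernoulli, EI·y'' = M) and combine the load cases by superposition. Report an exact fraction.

Load 1 — uniform load w=4 kN/m over full span:
  y_1 = -wx²(x²-4Lx+6L²)/(24EI) = -4·(8/5)²·((8/5)²-4·4·(8/5)+6·4²)/(24·20000) = -608/390625 m
Load 2 — applied couple M₀=-9 kN·m at a=1 m (b=L-a=3):
  y_2 = M₀a(2x-a)/(2EI)  [x>a] = (-9)·1·(2·(8/5)-1)/(2·20000) = -99/200000 m
Superposition: y = Σ y_i = -51287/25000000 m ≈ -0.002051 m

y(8/5) = -51287/25000000 m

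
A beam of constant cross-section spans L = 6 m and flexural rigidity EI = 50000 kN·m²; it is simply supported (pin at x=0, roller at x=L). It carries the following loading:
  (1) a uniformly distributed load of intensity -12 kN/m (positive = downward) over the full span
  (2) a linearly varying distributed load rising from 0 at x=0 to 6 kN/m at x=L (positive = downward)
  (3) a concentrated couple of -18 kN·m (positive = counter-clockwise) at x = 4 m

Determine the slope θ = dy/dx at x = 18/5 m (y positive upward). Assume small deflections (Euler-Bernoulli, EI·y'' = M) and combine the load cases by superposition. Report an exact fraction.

θ(18/5) = -10227/15625000 rad

Load 1 — uniform load w=-12 kN/m over full span:
  θ_1 = -w(L³-6Lx²+4x³)/(24EI) = -(-12)·(6³-6·6·(18/5)²+4·(18/5)³)/(24·50000) = -999/1562500 rad
Load 2 — triangular load w₀=6 kN/m (0→w₀ over full span):
  θ_2 = -w₀(7L⁴-30L²x²+15x⁴)/(360LEI) = -6·(7·6⁴-30·6²·(18/5)²+15·(18/5)⁴)/(360·6·50000) = 261/1953125 rad
Load 3 — applied couple M₀=-18 kN·m at a=4 m (b=L-a=2):
  θ_3 = (M₀x²/(2L)+C₁)/EI  [x≤a] with C₁=M₀(3b²-L²)/(6L)=12 = ((-18)·(18/5)²/(2·6)+12)/50000 = -93/625000 rad
Superposition: θ = Σ θ_i = -10227/15625000 rad ≈ -0.000655 rad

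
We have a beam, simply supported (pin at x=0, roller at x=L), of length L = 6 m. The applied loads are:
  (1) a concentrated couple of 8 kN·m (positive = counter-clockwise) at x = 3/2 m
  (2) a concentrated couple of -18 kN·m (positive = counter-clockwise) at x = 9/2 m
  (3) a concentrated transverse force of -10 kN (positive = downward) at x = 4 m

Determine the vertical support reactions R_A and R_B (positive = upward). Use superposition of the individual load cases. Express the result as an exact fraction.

R_A = -5 kN, R_B = -5 kN

Load 1 — applied couple M₀=8 kN·m at a=3/2 m (b=L-a=9/2):
  R_A = M₀/L = 8/6 = 4/3 kN
  R_B = -M₀/L = -8/6 = -4/3 kN
Load 2 — applied couple M₀=-18 kN·m at a=9/2 m (b=L-a=3/2):
  R_A = M₀/L = (-18)/6 = -3 kN
  R_B = -M₀/L = -(-18)/6 = 3 kN
Load 3 — point force P=-10 kN at a=4 m (b=L-a=2):
  R_A = Pb/L = (-10)·2/6 = -10/3 kN
  R_B = Pa/L = (-10)·4/6 = -20/3 kN
Superposition: R_A = -5 kN, R_B = -5 kN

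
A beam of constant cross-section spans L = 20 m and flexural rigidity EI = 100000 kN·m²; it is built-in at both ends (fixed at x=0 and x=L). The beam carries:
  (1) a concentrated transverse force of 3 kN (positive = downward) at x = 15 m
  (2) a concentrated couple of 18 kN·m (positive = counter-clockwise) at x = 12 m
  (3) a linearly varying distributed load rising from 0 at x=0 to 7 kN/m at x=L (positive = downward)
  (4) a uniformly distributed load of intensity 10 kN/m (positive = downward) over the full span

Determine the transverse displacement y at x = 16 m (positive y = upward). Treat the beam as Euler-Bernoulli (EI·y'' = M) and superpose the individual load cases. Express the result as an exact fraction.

Load 1 — point force P=3 kN at a=15 m (b=L-a=5):
  y_1 = -Pa²(L-x)²(3bL-(3b+a)(L-x))/(6L³EI)  [x>a] = -3·15²·(20-16)²·(3·5·20-(3·5+15)·(20-16))/(6·20³·100000) = -81/200000 m
Load 2 — applied couple M₀=18 kN·m at a=12 m (b=L-a=8):
  y_2 = (R_Ax³/6 - M_Ax²/2 - M₀(x-a)²/2)/EI  [x>a] with R_A=162/125, M_A=144/25 = ((162/125)·16³/6 - (144/25)·16²/2 - 18·(16-12)²/2)/100000 = 27/781250 m
Load 3 — triangular load w₀=7 kN/m (0→w₀ over full span):
  y_3 = -w₀x²(L-x)²(x+2L)/(120LEI) = -7·16²·(20-16)²·(16+2·20)/(120·20·100000) = -1568/234375 m
Load 4 — uniform load w=10 kN/m over full span:
  y_4 = -wx²(L-x)²/(24EI) = -10·16²·(20-16)²/(24·100000) = -32/1875 m
Superposition: y = Σ y_i = -603181/25000000 m ≈ -0.024127 m

y(16) = -603181/25000000 m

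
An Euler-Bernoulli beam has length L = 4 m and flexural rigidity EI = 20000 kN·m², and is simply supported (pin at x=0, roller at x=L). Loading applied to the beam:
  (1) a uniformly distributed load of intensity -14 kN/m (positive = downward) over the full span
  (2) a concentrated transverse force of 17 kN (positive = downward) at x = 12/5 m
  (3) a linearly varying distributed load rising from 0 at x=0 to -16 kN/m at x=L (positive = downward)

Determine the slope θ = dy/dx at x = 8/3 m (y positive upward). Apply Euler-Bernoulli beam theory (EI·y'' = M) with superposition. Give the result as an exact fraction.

Load 1 — uniform load w=-14 kN/m over full span:
  θ_1 = -w(L³-6Lx²+4x³)/(24EI) = -(-14)·(4³-6·4·(8/3)²+4·(8/3)³)/(24·20000) = -91/101250 rad
Load 2 — point force P=17 kN at a=12/5 m (b=L-a=8/5):
  θ_2 = -Pa(2L²-6Lx+3x²+a²)/(6LEI)  [x>a] = -17·(12/5)·(2·4²-6·4·(8/3)+3·(8/3)²+(12/5)²)/(6·4·20000) = 391/937500 rad
Load 3 — triangular load w₀=-16 kN/m (0→w₀ over full span):
  θ_3 = -w₀(7L⁴-30L²x²+15x⁴)/(360LEI) = -(-16)·(7·4⁴-30·4²·(8/3)²+15·(8/3)⁴)/(360·4·20000) = -364/759375 rad
Superposition: θ = Σ θ_i = -72979/75937500 rad ≈ -0.000961 rad

θ(8/3) = -72979/75937500 rad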